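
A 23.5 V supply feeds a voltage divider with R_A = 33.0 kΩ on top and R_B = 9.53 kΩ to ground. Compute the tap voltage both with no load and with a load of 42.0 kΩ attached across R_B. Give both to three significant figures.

Open-circuit: V = 23.5 × 9.53/(33.0 + 9.53) = 5.27 V.
With the load, R_B becomes R_B‖R_L = 7.768 kΩ, so V = 23.5 × 7.768/40.77 = 4.48 V.

Unloaded: 5.27 V; loaded: 4.48 V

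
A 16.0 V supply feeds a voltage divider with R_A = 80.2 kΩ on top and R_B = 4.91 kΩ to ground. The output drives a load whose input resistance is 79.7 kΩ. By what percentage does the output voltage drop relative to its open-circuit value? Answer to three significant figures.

5.49 %

The divider's output (Thévenin) resistance is R_A‖R_B = 4.627 kΩ.
Fractional drop under load = R_th/(R_th + R_L) = 4.627 / (4.627 + 79.7) = 0.05487.
So the output falls by 5.49 %.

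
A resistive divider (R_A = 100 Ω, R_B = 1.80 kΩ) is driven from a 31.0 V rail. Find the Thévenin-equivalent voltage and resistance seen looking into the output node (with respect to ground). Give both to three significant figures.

V_th = 29.4 V, R_th = 94.7 Ω

V_th is the open-circuit tap voltage: 31.0 × 1800/(100 + 1800) = 29.4 V.
With the supply zeroed, R_A and R_B appear in parallel from the tap: R_th = R_A‖R_B = (100 × 1800)/1900 = 94.7 Ω.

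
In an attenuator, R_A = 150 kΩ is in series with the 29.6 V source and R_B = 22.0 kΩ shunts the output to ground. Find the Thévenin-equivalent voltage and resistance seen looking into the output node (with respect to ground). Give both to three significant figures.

V_th = 3.79 V, R_th = 19.2 kΩ

V_th is the open-circuit tap voltage: 29.6 × 22.0/(150 + 22.0) = 3.79 V.
With the supply zeroed, R_A and R_B appear in parallel from the tap: R_th = R_A‖R_B = (150 × 22.0)/172.0 = 19.2 kΩ.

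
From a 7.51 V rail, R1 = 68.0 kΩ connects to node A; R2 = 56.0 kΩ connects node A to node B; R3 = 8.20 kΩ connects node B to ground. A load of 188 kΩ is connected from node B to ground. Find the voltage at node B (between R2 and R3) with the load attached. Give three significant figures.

At node B, R3 is in parallel with the load: R3‖R_L = 7.857 kΩ.
Below node A the resistance is R2 + (R3‖R_L) = 63.86 kΩ, so V_A = 7.51 × 63.86/131.9 = 3.637 V.
Then V_B = V_A × (R3‖R_L)/(R2 + R3‖R_L) = 3.637 × 7.857/63.86 = 0.448 V.

V ≈ 0.448 V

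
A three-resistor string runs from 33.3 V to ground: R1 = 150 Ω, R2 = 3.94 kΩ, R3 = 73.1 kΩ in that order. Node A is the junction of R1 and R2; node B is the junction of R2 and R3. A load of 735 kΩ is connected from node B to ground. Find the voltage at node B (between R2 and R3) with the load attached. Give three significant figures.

At node B, R3 is in parallel with the load: R3‖R_L = 66490 Ω.
Below node A the resistance is R2 + (R3‖R_L) = 70430 Ω, so V_A = 33.3 × 70430/70580 = 33.23 V.
Then V_B = V_A × (R3‖R_L)/(R2 + R3‖R_L) = 33.23 × 66490/70430 = 31.4 V.

V ≈ 31.4 V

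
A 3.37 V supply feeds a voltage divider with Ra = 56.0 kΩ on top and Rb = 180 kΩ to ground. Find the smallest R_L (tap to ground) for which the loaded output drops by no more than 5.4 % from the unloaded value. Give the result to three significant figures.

R_L(min) ≈ 748 kΩ

Output resistance R_th = Ra‖Rb = (56.0 × 180)/236.0 = 42.71 kΩ.
The fractional drop is R_th/(R_th + R_L); requiring this ≤ 0.0540 gives R_L ≥ R_th(1/0.0540 − 1) = 42.71 × 17.52 = 748 kΩ.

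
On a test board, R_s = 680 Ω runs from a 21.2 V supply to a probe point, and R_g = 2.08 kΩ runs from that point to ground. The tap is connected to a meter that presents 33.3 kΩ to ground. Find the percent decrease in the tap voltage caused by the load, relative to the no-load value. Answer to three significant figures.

The divider's output (Thévenin) resistance is R_s‖R_g = 512.5 Ω.
Fractional drop under load = R_th/(R_th + R_L) = 512.5 / (512.5 + 33300) = 0.01516.
So the output falls by 1.52 %.

1.52 %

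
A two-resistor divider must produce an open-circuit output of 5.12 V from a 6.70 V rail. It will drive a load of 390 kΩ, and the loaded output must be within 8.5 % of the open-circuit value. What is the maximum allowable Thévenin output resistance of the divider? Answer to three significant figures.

Loading drop = R_th/(R_th + R_L) ≤ 0.0850, so R_th ≤ R_L · ε/(1−ε) = 390 kΩ × 0.0850/0.9150 = 36.2 kΩ.
(Any R1, R2 with R2/(R1+R2) = 0.764 and R1‖R2 ≤ 36.2 kΩ will meet the spec.)

R_th ≤ 36.2 kΩ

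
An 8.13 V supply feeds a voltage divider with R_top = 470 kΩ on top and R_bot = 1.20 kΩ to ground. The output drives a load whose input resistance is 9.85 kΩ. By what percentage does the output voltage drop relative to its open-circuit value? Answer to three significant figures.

10.8 %

The divider's output (Thévenin) resistance is R_top‖R_bot = 1.197 kΩ.
Fractional drop under load = R_th/(R_th + R_L) = 1.197 / (1.197 + 9.85) = 0.1084.
So the output falls by 10.8 %.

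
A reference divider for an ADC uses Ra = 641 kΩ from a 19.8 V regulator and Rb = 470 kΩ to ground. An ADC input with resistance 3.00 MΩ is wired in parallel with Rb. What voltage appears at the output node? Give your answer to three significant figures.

V_out ≈ 7.68 V

The load sits in parallel with Rb: Rb‖R_L = (470 × 3000) / (470 + 3000) = 406.3 kΩ.
V_out = 19.8 × 406.3 / (641 + 406.3) = 19.8 × 406.3/1047 = 7.68 V.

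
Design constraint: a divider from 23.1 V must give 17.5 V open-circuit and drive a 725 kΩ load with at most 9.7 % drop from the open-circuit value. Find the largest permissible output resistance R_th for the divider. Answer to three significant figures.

R_th ≤ 77.9 kΩ

Loading drop = R_th/(R_th + R_L) ≤ 0.0970, so R_th ≤ R_L · ε/(1−ε) = 725 kΩ × 0.0970/0.9030 = 77.9 kΩ.
(Any R1, R2 with R2/(R1+R2) = 0.758 and R1‖R2 ≤ 77.9 kΩ will meet the spec.)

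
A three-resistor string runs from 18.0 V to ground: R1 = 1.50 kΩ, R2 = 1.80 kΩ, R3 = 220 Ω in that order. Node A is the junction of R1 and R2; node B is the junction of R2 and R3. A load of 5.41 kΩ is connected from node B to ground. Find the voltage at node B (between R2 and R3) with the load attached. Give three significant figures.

At node B, R3 is in parallel with the load: R3‖R_L = 211.4 Ω.
Below node A the resistance is R2 + (R3‖R_L) = 2011 Ω, so V_A = 18.0 × 2011/3511 = 10.31 V.
Then V_B = V_A × (R3‖R_L)/(R2 + R3‖R_L) = 10.31 × 211.4/2011 = 1.08 V.

V ≈ 1.08 V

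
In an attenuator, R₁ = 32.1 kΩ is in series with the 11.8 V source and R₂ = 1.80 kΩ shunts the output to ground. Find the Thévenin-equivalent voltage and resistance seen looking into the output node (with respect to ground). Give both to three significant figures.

V_th is the open-circuit tap voltage: 11.8 × 1.80/(32.1 + 1.80) = 0.627 V.
With the supply zeroed, R₁ and R₂ appear in parallel from the tap: R_th = R₁‖R₂ = (32.1 × 1.80)/33.90 = 1.70 kΩ.

V_th = 0.627 V, R_th = 1.70 kΩ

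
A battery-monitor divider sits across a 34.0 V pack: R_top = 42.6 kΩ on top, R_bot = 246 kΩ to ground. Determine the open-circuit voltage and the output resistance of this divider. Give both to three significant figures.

V_th is the open-circuit tap voltage: 34.0 × 246/(42.6 + 246) = 29.0 V.
With the supply zeroed, R_top and R_bot appear in parallel from the tap: R_th = R_top‖R_bot = (42.6 × 246)/288.6 = 36.3 kΩ.

V_th = 29.0 V, R_th = 36.3 kΩ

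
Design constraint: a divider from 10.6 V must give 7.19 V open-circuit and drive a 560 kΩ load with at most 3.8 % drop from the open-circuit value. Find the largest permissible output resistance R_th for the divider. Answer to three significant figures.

R_th ≤ 22.1 kΩ

Loading drop = R_th/(R_th + R_L) ≤ 0.0380, so R_th ≤ R_L · ε/(1−ε) = 560 kΩ × 0.0380/0.9620 = 22.1 kΩ.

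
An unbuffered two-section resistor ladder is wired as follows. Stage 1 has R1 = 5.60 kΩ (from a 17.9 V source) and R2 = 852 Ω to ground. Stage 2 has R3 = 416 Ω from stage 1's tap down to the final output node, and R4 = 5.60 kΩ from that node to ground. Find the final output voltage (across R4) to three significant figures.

V_out ≈ 1.96 V

Stage 2 presents R3+R4 = 6016 Ω as a load on stage 1's tap.
Stage 1's lower leg becomes R2‖(R3+R4) = 746.3 Ω, so V_mid = 17.9 × 746.3/6346 = 2.105 V.
Stage 2 is itself unloaded: V_out = V_mid × R4/(R3+R4) = 2.105 × 5600/6016 = 1.96 V.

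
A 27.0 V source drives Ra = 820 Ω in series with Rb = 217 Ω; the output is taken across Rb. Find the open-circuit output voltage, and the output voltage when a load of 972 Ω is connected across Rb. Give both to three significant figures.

Open-circuit: V = 27.0 × 217/(820 + 217) = 5.65 V.
With the load, Rb becomes Rb‖R_L = 177.4 Ω, so V = 27.0 × 177.4/997.4 = 4.80 V.

Unloaded: 5.65 V; loaded: 4.80 V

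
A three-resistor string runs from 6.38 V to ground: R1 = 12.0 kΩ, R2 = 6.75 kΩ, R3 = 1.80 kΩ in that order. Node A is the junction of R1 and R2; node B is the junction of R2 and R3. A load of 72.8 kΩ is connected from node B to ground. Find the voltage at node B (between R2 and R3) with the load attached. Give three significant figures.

At node B, R3 is in parallel with the load: R3‖R_L = 1.757 kΩ.
Below node A the resistance is R2 + (R3‖R_L) = 8.507 kΩ, so V_A = 6.38 × 8.507/20.51 = 2.647 V.
Then V_B = V_A × (R3‖R_L)/(R2 + R3‖R_L) = 2.647 × 1.757/8.507 = 0.547 V.

V ≈ 0.547 V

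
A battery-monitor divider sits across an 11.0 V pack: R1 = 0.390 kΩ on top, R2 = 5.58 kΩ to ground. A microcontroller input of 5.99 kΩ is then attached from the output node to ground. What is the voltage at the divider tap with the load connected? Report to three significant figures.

V_out ≈ 9.69 V

The load sits in parallel with R2: R2‖R_L = (5580 × 5990) / (5580 + 5990) = 2889 Ω.
V_out = 11.0 × 2889 / (390 + 2889) = 11.0 × 2889/3279 = 9.69 V.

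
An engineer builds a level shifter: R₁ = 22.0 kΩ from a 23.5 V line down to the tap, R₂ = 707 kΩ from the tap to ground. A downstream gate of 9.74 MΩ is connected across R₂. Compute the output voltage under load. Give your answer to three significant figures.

V_out ≈ 22.7 V

The load sits in parallel with R₂: R₂‖R_L = (707 × 9740) / (707 + 9740) = 659.2 kΩ.
V_out = 23.5 × 659.2 / (22.0 + 659.2) = 23.5 × 659.2/681.2 = 22.7 V.
(Unloaded it would have been 22.8 V.)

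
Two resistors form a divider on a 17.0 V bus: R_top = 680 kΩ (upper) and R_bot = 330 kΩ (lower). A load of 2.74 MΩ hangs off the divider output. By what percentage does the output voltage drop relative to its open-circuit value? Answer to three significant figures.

The divider's output (Thévenin) resistance is R_top‖R_bot = 222.2 kΩ.
Fractional drop under load = R_th/(R_th + R_L) = 222.2 / (222.2 + 2740) = 0.07501.
So the output falls by 7.50 %.

7.50 %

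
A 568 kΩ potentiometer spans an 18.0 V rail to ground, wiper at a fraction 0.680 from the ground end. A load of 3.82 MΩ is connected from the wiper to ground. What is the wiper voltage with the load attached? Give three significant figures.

The wiper splits the pot into (1−α)R = 181.8 kΩ above and αR = 386.2 kΩ below.
Lower section ‖ load = 350.8 kΩ.
V_wiper = 18.0 × 350.8/(181.8 + 350.8) = 11.9 V.

V ≈ 11.9 V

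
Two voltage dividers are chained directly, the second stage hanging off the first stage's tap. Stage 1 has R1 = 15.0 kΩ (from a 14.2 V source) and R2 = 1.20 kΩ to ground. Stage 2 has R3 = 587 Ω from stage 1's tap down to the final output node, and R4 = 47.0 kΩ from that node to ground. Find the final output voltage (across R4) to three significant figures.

Stage 2 presents R3+R4 = 47590 Ω as a load on stage 1's tap.
Stage 1's lower leg becomes R2‖(R3+R4) = 1170 Ω, so V_mid = 14.2 × 1170/16170 = 1.028 V.
Stage 2 is itself unloaded: V_out = V_mid × R4/(R3+R4) = 1.028 × 47000/47590 = 1.02 V.

V_out ≈ 1.02 V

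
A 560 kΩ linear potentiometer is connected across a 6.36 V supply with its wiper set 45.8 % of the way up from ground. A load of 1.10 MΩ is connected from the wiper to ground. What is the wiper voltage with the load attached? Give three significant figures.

The wiper splits the pot into (1−α)R = 303.5 kΩ above and αR = 256.5 kΩ below.
Lower section ‖ load = 208.0 kΩ.
V_wiper = 6.36 × 208.0/(303.5 + 208.0) = 2.59 V.

V ≈ 2.59 V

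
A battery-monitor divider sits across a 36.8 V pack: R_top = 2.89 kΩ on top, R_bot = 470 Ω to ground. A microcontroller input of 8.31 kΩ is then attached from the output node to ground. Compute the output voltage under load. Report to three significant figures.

The load sits in parallel with R_bot: R_bot‖R_L = (470 × 8310) / (470 + 8310) = 444.8 Ω.
V_out = 36.8 × 444.8 / (2890 + 444.8) = 36.8 × 444.8/3335 = 4.91 V.
(Unloaded it would have been 5.15 V.)

V_out ≈ 4.91 V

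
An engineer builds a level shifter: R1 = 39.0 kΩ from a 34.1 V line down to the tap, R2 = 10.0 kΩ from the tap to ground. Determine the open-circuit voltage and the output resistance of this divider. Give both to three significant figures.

V_th = 6.96 V, R_th = 7.96 kΩ

V_th is the open-circuit tap voltage: 34.1 × 10.0/(39.0 + 10.0) = 6.96 V.
With the supply zeroed, R1 and R2 appear in parallel from the tap: R_th = R1‖R2 = (39.0 × 10.0)/49.00 = 7.96 kΩ.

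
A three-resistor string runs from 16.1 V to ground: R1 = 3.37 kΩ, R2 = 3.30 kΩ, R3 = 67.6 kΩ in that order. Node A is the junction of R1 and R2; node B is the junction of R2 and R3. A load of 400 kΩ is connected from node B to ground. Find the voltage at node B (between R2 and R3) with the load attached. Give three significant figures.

V ≈ 14.4 V

At node B, R3 is in parallel with the load: R3‖R_L = 57.83 kΩ.
Below node A the resistance is R2 + (R3‖R_L) = 61.13 kΩ, so V_A = 16.1 × 61.13/64.50 = 15.26 V.
Then V_B = V_A × (R3‖R_L)/(R2 + R3‖R_L) = 15.26 × 57.83/61.13 = 14.4 V.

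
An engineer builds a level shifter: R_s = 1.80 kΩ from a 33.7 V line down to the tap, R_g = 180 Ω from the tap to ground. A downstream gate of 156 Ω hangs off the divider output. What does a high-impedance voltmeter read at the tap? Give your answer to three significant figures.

V_out ≈ 1.50 V

The load sits in parallel with R_g: R_g‖R_L = (180 × 156) / (180 + 156) = 83.57 Ω.
V_out = 33.7 × 83.57 / (1800 + 83.57) = 33.7 × 83.57/1884 = 1.50 V.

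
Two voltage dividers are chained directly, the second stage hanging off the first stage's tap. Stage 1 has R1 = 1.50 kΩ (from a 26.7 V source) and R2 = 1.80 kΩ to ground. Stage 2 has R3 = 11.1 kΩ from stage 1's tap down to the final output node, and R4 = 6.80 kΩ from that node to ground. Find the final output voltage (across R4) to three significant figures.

V_out ≈ 5.29 V

Stage 2 presents R3+R4 = 17.90 kΩ as a load on stage 1's tap.
Stage 1's lower leg becomes R2‖(R3+R4) = 1.636 kΩ, so V_mid = 26.7 × 1.636/3.136 = 13.93 V.
Stage 2 is itself unloaded: V_out = V_mid × R4/(R3+R4) = 13.93 × 6.80/17.90 = 5.29 V.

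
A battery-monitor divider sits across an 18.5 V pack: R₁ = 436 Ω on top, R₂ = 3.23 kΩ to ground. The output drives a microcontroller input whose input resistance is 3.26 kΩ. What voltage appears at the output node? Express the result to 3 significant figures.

V_out ≈ 14.6 V

The load sits in parallel with R₂: R₂‖R_L = (3230 × 3260) / (3230 + 3260) = 1622 Ω.
V_out = 18.5 × 1622 / (436 + 1622) = 18.5 × 1622/2058 = 14.6 V.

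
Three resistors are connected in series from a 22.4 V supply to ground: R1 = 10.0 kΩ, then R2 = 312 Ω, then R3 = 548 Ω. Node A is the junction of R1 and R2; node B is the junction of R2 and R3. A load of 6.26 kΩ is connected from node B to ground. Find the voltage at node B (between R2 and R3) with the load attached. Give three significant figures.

At node B, R3 is in parallel with the load: R3‖R_L = 503.9 Ω.
Below node A the resistance is R2 + (R3‖R_L) = 815.9 Ω, so V_A = 22.4 × 815.9/10820 = 1.690 V.
Then V_B = V_A × (R3‖R_L)/(R2 + R3‖R_L) = 1.690 × 503.9/815.9 = 1.04 V.

V ≈ 1.04 V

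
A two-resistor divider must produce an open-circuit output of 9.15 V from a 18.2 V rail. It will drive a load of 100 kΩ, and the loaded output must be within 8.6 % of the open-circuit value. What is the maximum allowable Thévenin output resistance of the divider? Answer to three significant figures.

R_th ≤ 9.41 kΩ

Loading drop = R_th/(R_th + R_L) ≤ 0.0860, so R_th ≤ R_L · ε/(1−ε) = 100 kΩ × 0.0860/0.9140 = 9.41 kΩ.
(Any R1, R2 with R2/(R1+R2) = 0.503 and R1‖R2 ≤ 9.41 kΩ will meet the spec.)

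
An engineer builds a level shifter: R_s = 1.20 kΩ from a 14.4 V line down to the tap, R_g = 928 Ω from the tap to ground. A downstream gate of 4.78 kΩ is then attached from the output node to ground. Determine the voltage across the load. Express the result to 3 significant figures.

V_out ≈ 5.66 V

The load sits in parallel with R_g: R_g‖R_L = (928 × 4780) / (928 + 4780) = 777.1 Ω.
V_out = 14.4 × 777.1 / (1200 + 777.1) = 14.4 × 777.1/1977 = 5.66 V.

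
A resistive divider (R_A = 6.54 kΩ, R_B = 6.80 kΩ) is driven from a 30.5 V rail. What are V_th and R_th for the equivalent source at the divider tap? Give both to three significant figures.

V_th = 15.5 V, R_th = 3.33 kΩ

V_th is the open-circuit tap voltage: 30.5 × 6.80/(6.54 + 6.80) = 15.5 V.
With the supply zeroed, R_A and R_B appear in parallel from the tap: R_th = R_A‖R_B = (6.54 × 6.80)/13.34 = 3.33 kΩ.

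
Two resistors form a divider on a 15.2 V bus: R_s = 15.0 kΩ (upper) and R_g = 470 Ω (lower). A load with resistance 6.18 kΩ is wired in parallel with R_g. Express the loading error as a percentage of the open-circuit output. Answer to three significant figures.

6.87 %

The divider's output (Thévenin) resistance is R_s‖R_g = 455.7 Ω.
Fractional drop under load = R_th/(R_th + R_L) = 455.7 / (455.7 + 6180) = 0.06868.
So the output falls by 6.87 %.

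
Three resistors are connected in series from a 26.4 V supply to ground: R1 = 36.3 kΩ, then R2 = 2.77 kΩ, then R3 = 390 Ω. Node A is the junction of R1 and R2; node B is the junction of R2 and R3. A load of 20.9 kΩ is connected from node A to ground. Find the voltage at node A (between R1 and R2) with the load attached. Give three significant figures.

V ≈ 1.86 V

Below node A the series string R2+R3 = 3160 Ω sits in parallel with the 20900 Ω load: 2745 Ω.
V_A = 26.4 × 2745/(36300 + 2745) = 1.86 V.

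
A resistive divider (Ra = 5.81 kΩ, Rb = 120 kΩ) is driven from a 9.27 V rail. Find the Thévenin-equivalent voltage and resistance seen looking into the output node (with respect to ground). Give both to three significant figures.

V_th = 8.84 V, R_th = 5.54 kΩ

V_th is the open-circuit tap voltage: 9.27 × 120/(5.81 + 120) = 8.84 V.
With the supply zeroed, Ra and Rb appear in parallel from the tap: R_th = Ra‖Rb = (5.81 × 120)/125.8 = 5.54 kΩ.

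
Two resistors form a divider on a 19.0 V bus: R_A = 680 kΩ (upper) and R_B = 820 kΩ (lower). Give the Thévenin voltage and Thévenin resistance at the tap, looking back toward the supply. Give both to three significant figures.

V_th is the open-circuit tap voltage: 19.0 × 820/(680 + 820) = 10.4 V.
With the supply zeroed, R_A and R_B appear in parallel from the tap: R_th = R_A‖R_B = (680 × 820)/1500 = 372 kΩ.

V_th = 10.4 V, R_th = 372 kΩ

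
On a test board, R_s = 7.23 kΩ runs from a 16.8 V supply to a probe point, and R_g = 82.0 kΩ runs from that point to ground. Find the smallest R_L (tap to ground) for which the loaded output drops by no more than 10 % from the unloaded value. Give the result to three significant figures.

Output resistance R_th = R_s‖R_g = (7.23 × 82.0)/89.23 = 6.644 kΩ.
The fractional drop is R_th/(R_th + R_L); requiring this ≤ 0.100 gives R_L ≥ R_th(1/0.100 − 1) = 6.644 × 9.000 = 59.8 kΩ.

R_L(min) ≈ 59.8 kΩ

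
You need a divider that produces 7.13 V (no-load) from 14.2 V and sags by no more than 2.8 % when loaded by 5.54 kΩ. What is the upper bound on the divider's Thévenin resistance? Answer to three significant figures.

R_th ≤ 160 Ω

Loading drop = R_th/(R_th + R_L) ≤ 0.0280, so R_th ≤ R_L · ε/(1−ε) = 5.54 kΩ × 0.0280/0.9720 = 160 Ω.
(Any R1, R2 with R2/(R1+R2) = 0.502 and R1‖R2 ≤ 160 Ω will meet the spec.)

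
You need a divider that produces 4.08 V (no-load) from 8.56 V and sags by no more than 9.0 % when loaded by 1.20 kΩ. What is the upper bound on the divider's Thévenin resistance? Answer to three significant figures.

R_th ≤ 119 Ω

Loading drop = R_th/(R_th + R_L) ≤ 0.0900, so R_th ≤ R_L · ε/(1−ε) = 1.20 kΩ × 0.0900/0.9100 = 119 Ω.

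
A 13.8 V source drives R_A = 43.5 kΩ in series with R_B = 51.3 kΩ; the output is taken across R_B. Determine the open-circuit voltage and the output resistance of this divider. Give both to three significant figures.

V_th is the open-circuit tap voltage: 13.8 × 51.3/(43.5 + 51.3) = 7.47 V.
With the supply zeroed, R_A and R_B appear in parallel from the tap: R_th = R_A‖R_B = (43.5 × 51.3)/94.80 = 23.5 kΩ.

V_th = 7.47 V, R_th = 23.5 kΩ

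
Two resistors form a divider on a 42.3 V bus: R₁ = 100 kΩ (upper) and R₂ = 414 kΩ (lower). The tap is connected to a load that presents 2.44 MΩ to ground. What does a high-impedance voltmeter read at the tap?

The load sits in parallel with R₂: R₂‖R_L = (414 × 2440) / (414 + 2440) = 353.9 kΩ.
V_out = 42.3 × 353.9 / (100 + 353.9) = 42.3 × 353.9/453.9 = 33.0 V.
(Unloaded it would have been 34.1 V.)

V_out ≈ 33.0 V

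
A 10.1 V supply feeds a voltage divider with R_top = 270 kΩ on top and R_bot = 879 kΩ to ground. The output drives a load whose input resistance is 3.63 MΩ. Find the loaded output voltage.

V_out ≈ 7.31 V

The load sits in parallel with R_bot: R_bot‖R_L = (879 × 3630) / (879 + 3630) = 707.6 kΩ.
V_out = 10.1 × 707.6 / (270 + 707.6) = 10.1 × 707.6/977.6 = 7.31 V.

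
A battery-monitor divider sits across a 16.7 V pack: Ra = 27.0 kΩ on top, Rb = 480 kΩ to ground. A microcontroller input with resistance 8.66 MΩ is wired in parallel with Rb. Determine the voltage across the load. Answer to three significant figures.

V_out ≈ 15.8 V

The load sits in parallel with Rb: Rb‖R_L = (480 × 8660) / (480 + 8660) = 454.8 kΩ.
V_out = 16.7 × 454.8 / (27.0 + 454.8) = 16.7 × 454.8/481.8 = 15.8 V.
(Unloaded it would have been 15.8 V.)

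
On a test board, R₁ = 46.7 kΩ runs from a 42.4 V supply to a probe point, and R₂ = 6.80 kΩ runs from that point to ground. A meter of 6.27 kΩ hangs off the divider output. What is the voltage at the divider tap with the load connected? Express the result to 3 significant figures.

The load sits in parallel with R₂: R₂‖R_L = (6.80 × 6.27) / (6.80 + 6.27) = 3.262 kΩ.
V_out = 42.4 × 3.262 / (46.7 + 3.262) = 42.4 × 3.262/49.96 = 2.77 V.

V_out ≈ 2.77 V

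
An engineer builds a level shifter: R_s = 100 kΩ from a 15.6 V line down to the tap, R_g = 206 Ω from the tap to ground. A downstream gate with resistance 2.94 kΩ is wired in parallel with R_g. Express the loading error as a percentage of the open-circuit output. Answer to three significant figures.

The divider's output (Thévenin) resistance is R_s‖R_g = 205.6 Ω.
Fractional drop under load = R_th/(R_th + R_L) = 205.6 / (205.6 + 2940) = 0.06535.
So the output falls by 6.54 %.

6.54 %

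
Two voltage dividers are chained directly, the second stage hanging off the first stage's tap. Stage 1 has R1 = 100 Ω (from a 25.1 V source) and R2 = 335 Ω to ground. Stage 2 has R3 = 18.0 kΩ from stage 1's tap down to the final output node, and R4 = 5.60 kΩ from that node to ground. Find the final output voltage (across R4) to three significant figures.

V_out ≈ 4.57 V

Stage 2 presents R3+R4 = 23600 Ω as a load on stage 1's tap.
Stage 1's lower leg becomes R2‖(R3+R4) = 330.3 Ω, so V_mid = 25.1 × 330.3/430.3 = 19.27 V.
Stage 2 is itself unloaded: V_out = V_mid × R4/(R3+R4) = 19.27 × 5600/23600 = 4.57 V.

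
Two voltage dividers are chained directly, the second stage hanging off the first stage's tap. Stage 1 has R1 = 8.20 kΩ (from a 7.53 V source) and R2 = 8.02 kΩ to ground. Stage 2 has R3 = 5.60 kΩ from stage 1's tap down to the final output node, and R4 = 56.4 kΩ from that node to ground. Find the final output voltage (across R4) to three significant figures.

V_out ≈ 3.18 V

Stage 2 presents R3+R4 = 62.00 kΩ as a load on stage 1's tap.
Stage 1's lower leg becomes R2‖(R3+R4) = 7.101 kΩ, so V_mid = 7.53 × 7.101/15.30 = 3.495 V.
Stage 2 is itself unloaded: V_out = V_mid × R4/(R3+R4) = 3.495 × 56.4/62.00 = 3.18 V.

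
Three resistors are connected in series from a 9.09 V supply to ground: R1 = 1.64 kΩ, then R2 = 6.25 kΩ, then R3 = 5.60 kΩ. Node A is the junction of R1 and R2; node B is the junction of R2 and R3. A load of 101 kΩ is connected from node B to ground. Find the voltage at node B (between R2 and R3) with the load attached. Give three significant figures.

V ≈ 3.65 V

At node B, R3 is in parallel with the load: R3‖R_L = 5.306 kΩ.
Below node A the resistance is R2 + (R3‖R_L) = 11.56 kΩ, so V_A = 9.09 × 11.56/13.20 = 7.960 V.
Then V_B = V_A × (R3‖R_L)/(R2 + R3‖R_L) = 7.960 × 5.306/11.56 = 3.65 V.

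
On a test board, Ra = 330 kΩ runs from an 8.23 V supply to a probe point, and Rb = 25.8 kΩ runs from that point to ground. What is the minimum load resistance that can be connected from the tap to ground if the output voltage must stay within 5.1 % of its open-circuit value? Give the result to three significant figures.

Output resistance R_th = Ra‖Rb = (330 × 25.8)/355.8 = 23.93 kΩ.
The fractional drop is R_th/(R_th + R_L); requiring this ≤ 0.0510 gives R_L ≥ R_th(1/0.0510 − 1) = 23.93 × 18.61 = 445 kΩ.

R_L(min) ≈ 445 kΩ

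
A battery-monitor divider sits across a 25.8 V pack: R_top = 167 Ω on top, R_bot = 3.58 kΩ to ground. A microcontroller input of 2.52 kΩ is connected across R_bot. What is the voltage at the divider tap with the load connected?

The load sits in parallel with R_bot: R_bot‖R_L = (3580 × 2520) / (3580 + 2520) = 1479 Ω.
V_out = 25.8 × 1479 / (167 + 1479) = 25.8 × 1479/1646 = 23.2 V.

V_out ≈ 23.2 V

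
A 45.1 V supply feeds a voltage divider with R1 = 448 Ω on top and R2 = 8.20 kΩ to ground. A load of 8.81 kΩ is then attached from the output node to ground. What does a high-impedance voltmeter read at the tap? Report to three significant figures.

The load sits in parallel with R2: R2‖R_L = (8200 × 8810) / (8200 + 8810) = 4247 Ω.
V_out = 45.1 × 4247 / (448 + 4247) = 45.1 × 4247/4695 = 40.8 V.

V_out ≈ 40.8 V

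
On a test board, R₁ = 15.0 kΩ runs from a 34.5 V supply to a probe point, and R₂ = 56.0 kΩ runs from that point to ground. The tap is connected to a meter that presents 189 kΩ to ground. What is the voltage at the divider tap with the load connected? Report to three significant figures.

The load sits in parallel with R₂: R₂‖R_L = (56.0 × 189) / (56.0 + 189) = 43.20 kΩ.
V_out = 34.5 × 43.20 / (15.0 + 43.20) = 34.5 × 43.20/58.20 = 25.6 V.

V_out ≈ 25.6 V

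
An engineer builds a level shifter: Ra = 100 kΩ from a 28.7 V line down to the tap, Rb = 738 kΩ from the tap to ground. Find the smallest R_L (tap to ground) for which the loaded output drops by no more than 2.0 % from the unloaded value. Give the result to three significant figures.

Output resistance R_th = Ra‖Rb = (100 × 738)/838.0 = 88.07 kΩ.
The fractional drop is R_th/(R_th + R_L); requiring this ≤ 0.0200 gives R_L ≥ R_th(1/0.0200 − 1) = 88.07 × 49.00 = 4.32 MΩ.

R_L(min) ≈ 4.32 MΩ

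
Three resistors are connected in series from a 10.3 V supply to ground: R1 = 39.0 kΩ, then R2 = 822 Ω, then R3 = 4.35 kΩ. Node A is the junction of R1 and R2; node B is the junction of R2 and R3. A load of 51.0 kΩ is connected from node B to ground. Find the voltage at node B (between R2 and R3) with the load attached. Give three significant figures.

V ≈ 0.942 V

At node B, R3 is in parallel with the load: R3‖R_L = 4008 Ω.
Below node A the resistance is R2 + (R3‖R_L) = 4830 Ω, so V_A = 10.3 × 4830/43830 = 1.135 V.
Then V_B = V_A × (R3‖R_L)/(R2 + R3‖R_L) = 1.135 × 4008/4830 = 0.942 V.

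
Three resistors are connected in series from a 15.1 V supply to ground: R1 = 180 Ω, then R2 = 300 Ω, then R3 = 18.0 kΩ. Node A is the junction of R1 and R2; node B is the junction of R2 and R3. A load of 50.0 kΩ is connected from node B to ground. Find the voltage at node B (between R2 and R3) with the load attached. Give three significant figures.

At node B, R3 is in parallel with the load: R3‖R_L = 13240 Ω.
Below node A the resistance is R2 + (R3‖R_L) = 13540 Ω, so V_A = 15.1 × 13540/13720 = 14.90 V.
Then V_B = V_A × (R3‖R_L)/(R2 + R3‖R_L) = 14.90 × 13240/13540 = 14.6 V.

V ≈ 14.6 V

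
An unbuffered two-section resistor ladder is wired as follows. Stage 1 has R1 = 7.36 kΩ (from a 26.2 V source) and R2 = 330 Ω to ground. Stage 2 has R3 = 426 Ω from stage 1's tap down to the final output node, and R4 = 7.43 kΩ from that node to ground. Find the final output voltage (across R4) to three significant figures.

Stage 2 presents R3+R4 = 7856 Ω as a load on stage 1's tap.
Stage 1's lower leg becomes R2‖(R3+R4) = 316.7 Ω, so V_mid = 26.2 × 316.7/7677 = 1.081 V.
Stage 2 is itself unloaded: V_out = V_mid × R4/(R3+R4) = 1.081 × 7430/7856 = 1.02 V.

V_out ≈ 1.02 V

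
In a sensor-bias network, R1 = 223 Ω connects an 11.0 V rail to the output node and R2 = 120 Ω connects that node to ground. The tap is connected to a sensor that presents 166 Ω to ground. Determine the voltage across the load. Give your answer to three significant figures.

The load sits in parallel with R2: R2‖R_L = (120 × 166) / (120 + 166) = 69.65 Ω.
V_out = 11.0 × 69.65 / (223 + 69.65) = 11.0 × 69.65/292.7 = 2.62 V.
(Unloaded it would have been 3.85 V.)

V_out ≈ 2.62 V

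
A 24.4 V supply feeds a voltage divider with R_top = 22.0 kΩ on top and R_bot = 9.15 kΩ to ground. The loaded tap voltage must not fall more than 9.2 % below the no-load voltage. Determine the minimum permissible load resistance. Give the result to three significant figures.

R_L(min) ≈ 63.8 kΩ

Output resistance R_th = R_top‖R_bot = (22.0 × 9.15)/31.15 = 6.462 kΩ.
The fractional drop is R_th/(R_th + R_L); requiring this ≤ 0.0920 gives R_L ≥ R_th(1/0.0920 − 1) = 6.462 × 9.870 = 63.8 kΩ.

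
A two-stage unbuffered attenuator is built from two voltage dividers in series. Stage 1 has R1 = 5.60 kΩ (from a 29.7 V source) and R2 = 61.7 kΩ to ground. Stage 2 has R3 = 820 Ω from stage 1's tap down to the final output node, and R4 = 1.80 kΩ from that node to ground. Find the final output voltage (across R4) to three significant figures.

Stage 2 presents R3+R4 = 2620 Ω as a load on stage 1's tap.
Stage 1's lower leg becomes R2‖(R3+R4) = 2513 Ω, so V_mid = 29.7 × 2513/8113 = 9.200 V.
Stage 2 is itself unloaded: V_out = V_mid × R4/(R3+R4) = 9.200 × 1800/2620 = 6.32 V.

V_out ≈ 6.32 V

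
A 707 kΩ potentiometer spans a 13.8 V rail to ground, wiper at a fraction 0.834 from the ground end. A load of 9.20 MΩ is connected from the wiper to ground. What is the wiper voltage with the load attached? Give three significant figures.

The wiper splits the pot into (1−α)R = 117.4 kΩ above and αR = 589.6 kΩ below.
Lower section ‖ load = 554.1 kΩ.
V_wiper = 13.8 × 554.1/(117.4 + 554.1) = 11.4 V.

V ≈ 11.4 V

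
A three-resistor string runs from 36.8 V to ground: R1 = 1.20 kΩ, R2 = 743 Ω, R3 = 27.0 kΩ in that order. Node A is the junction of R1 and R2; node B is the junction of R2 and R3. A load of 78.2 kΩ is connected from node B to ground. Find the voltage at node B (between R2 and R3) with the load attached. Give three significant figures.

V ≈ 33.6 V

At node B, R3 is in parallel with the load: R3‖R_L = 20070 Ω.
Below node A the resistance is R2 + (R3‖R_L) = 20810 Ω, so V_A = 36.8 × 20810/22010 = 34.79 V.
Then V_B = V_A × (R3‖R_L)/(R2 + R3‖R_L) = 34.79 × 20070/20810 = 33.6 V.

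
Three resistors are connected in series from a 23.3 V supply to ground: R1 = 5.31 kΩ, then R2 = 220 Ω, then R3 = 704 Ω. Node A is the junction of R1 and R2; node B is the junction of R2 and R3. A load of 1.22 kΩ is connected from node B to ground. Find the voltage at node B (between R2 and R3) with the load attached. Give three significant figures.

At node B, R3 is in parallel with the load: R3‖R_L = 446.4 Ω.
Below node A the resistance is R2 + (R3‖R_L) = 666.4 Ω, so V_A = 23.3 × 666.4/5976 = 2.598 V.
Then V_B = V_A × (R3‖R_L)/(R2 + R3‖R_L) = 2.598 × 446.4/666.4 = 1.74 V.

V ≈ 1.74 V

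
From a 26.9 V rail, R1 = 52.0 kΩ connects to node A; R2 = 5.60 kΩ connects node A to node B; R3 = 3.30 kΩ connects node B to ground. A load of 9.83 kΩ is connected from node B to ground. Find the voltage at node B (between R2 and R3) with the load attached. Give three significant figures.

V ≈ 1.11 V

At node B, R3 is in parallel with the load: R3‖R_L = 2.471 kΩ.
Below node A the resistance is R2 + (R3‖R_L) = 8.071 kΩ, so V_A = 26.9 × 8.071/60.07 = 3.614 V.
Then V_B = V_A × (R3‖R_L)/(R2 + R3‖R_L) = 3.614 × 2.471/8.071 = 1.11 V.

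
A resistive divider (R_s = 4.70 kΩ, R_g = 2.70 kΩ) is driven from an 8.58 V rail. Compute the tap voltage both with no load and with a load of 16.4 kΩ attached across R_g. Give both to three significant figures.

Open-circuit: V = 8.58 × 2.70/(4.70 + 2.70) = 3.13 V.
With the load, R_g becomes R_g‖R_L = 2.318 kΩ, so V = 8.58 × 2.318/7.018 = 2.83 V.

Unloaded: 3.13 V; loaded: 2.83 V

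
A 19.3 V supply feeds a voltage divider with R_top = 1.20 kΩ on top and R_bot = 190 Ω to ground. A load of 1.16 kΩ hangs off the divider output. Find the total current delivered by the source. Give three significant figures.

R_bot‖R_L = 163.3 Ω, so the source sees R_top + R_bot‖R_L = 1363 Ω.
I = 19.3 V / 1363 Ω = 14.2 mA.

I ≈ 14.2 mA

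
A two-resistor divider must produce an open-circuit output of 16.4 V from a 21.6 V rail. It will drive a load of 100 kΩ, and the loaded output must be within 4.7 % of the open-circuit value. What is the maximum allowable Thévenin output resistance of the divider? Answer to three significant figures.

R_th ≤ 4.93 kΩ

Loading drop = R_th/(R_th + R_L) ≤ 0.0470, so R_th ≤ R_L · ε/(1−ε) = 100 kΩ × 0.0470/0.9530 = 4.93 kΩ.
(Any R1, R2 with R2/(R1+R2) = 0.759 and R1‖R2 ≤ 4.93 kΩ will meet the spec.)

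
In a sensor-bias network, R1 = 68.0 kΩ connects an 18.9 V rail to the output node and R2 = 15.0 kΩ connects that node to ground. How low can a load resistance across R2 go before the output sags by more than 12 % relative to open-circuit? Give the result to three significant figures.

Output resistance R_th = R1‖R2 = (68.0 × 15.0)/83.00 = 12.29 kΩ.
The fractional drop is R_th/(R_th + R_L); requiring this ≤ 0.120 gives R_L ≥ R_th(1/0.120 − 1) = 12.29 × 7.333 = 90.1 kΩ.

R_L(min) ≈ 90.1 kΩ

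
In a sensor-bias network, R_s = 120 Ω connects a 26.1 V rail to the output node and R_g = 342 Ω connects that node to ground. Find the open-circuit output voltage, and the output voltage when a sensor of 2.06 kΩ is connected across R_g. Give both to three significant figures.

Unloaded: 19.3 V; loaded: 18.5 V

Open-circuit: V = 26.1 × 342/(120 + 342) = 19.3 V.
With the load, R_g becomes R_g‖R_L = 293.3 Ω, so V = 26.1 × 293.3/413.3 = 18.5 V.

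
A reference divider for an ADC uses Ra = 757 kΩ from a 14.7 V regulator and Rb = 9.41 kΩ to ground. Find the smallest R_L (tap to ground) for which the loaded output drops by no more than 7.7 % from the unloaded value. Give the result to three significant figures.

Output resistance R_th = Ra‖Rb = (757 × 9.41)/766.4 = 9.294 kΩ.
The fractional drop is R_th/(R_th + R_L); requiring this ≤ 0.0770 gives R_L ≥ R_th(1/0.0770 − 1) = 9.294 × 11.99 = 111 kΩ.

R_L(min) ≈ 111 kΩ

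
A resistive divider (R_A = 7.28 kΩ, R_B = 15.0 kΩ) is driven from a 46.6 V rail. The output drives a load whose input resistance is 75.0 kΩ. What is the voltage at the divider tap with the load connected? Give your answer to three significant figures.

The load sits in parallel with R_B: R_B‖R_L = (15.0 × 75.0) / (15.0 + 75.0) = 12.50 kΩ.
V_out = 46.6 × 12.50 / (7.28 + 12.50) = 46.6 × 12.50/19.78 = 29.4 V.

V_out ≈ 29.4 V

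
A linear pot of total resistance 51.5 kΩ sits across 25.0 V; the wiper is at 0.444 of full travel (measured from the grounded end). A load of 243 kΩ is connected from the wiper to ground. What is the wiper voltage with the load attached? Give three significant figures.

V ≈ 10.5 V

The wiper splits the pot into (1−α)R = 28.63 kΩ above and αR = 22.87 kΩ below.
Lower section ‖ load = 20.90 kΩ.
V_wiper = 25.0 × 20.90/(28.63 + 20.90) = 10.5 V.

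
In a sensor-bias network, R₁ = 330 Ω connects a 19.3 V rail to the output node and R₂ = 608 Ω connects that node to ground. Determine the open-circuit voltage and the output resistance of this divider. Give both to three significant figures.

V_th is the open-circuit tap voltage: 19.3 × 608/(330 + 608) = 12.5 V.
With the supply zeroed, R₁ and R₂ appear in parallel from the tap: R_th = R₁‖R₂ = (330 × 608)/938.0 = 214 Ω.

V_th = 12.5 V, R_th = 214 Ω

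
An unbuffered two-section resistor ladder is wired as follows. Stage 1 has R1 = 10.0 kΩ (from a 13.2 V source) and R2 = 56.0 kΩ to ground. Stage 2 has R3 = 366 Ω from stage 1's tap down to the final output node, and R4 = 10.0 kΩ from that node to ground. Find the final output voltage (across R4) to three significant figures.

V_out ≈ 5.94 V

Stage 2 presents R3+R4 = 10370 Ω as a load on stage 1's tap.
Stage 1's lower leg becomes R2‖(R3+R4) = 8747 Ω, so V_mid = 13.2 × 8747/18750 = 6.159 V.
Stage 2 is itself unloaded: V_out = V_mid × R4/(R3+R4) = 6.159 × 10000/10370 = 5.94 V.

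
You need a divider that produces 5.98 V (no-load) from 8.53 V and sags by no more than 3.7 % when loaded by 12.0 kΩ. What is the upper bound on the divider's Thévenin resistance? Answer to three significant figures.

Loading drop = R_th/(R_th + R_L) ≤ 0.0370, so R_th ≤ R_L · ε/(1−ε) = 12.0 kΩ × 0.0370/0.9630 = 461 Ω.

R_th ≤ 461 Ω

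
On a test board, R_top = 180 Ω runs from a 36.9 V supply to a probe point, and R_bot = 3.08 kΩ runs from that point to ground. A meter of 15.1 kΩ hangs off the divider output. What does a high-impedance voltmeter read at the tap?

The load sits in parallel with R_bot: R_bot‖R_L = (3080 × 15100) / (3080 + 15100) = 2558 Ω.
V_out = 36.9 × 2558 / (180 + 2558) = 36.9 × 2558/2738 = 34.5 V.

V_out ≈ 34.5 V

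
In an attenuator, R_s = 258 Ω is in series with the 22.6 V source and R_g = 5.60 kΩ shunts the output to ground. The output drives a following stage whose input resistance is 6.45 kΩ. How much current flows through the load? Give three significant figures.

R_g‖R_L = 2998 Ω; V_out = 22.6 × 2998/3256 = 20.81 V.
I_L = V_out / R_L = 20.81 / 6.45 kΩ = 3.23 mA.

I_L ≈ 3.23 mA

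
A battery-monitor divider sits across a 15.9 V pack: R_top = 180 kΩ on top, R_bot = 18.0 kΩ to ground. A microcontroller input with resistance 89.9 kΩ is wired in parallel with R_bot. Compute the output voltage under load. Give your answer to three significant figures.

The load sits in parallel with R_bot: R_bot‖R_L = (18.0 × 89.9) / (18.0 + 89.9) = 15.00 kΩ.
V_out = 15.9 × 15.00 / (180 + 15.00) = 15.9 × 15.00/195.0 = 1.22 V.
(Unloaded it would have been 1.45 V.)

V_out ≈ 1.22 V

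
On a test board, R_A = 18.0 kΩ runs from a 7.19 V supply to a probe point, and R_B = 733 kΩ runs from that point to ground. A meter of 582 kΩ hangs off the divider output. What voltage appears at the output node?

The load sits in parallel with R_B: R_B‖R_L = (733 × 582) / (733 + 582) = 324.4 kΩ.
V_out = 7.19 × 324.4 / (18.0 + 324.4) = 7.19 × 324.4/342.4 = 6.81 V.
(Unloaded it would have been 7.02 V.)

V_out ≈ 6.81 V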